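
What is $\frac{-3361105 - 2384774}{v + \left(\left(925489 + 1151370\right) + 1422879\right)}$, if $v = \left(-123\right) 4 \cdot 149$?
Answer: $- \frac{5745879}{3426430} \approx -1.6769$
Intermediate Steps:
$v = -73308$ ($v = \left(-492\right) 149 = -73308$)
$\frac{-3361105 - 2384774}{v + \left(\left(925489 + 1151370\right) + 1422879\right)} = \frac{-3361105 - 2384774}{-73308 + \left(\left(925489 + 1151370\right) + 1422879\right)} = - \frac{5745879}{-73308 + \left(2076859 + 1422879\right)} = - \frac{5745879}{-73308 + 3499738} = - \frac{5745879}{3426430}$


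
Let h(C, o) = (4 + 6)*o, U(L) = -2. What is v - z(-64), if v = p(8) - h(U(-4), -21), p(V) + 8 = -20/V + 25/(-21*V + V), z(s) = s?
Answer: 8427/32 ≈ 263.34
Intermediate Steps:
h(C, o) = 10*o
p(V) = -8 - 85/(4*V) (p(V) = -8 + (-20/V + 25/(-21*V + V)) = -8 + (-20/V + 25/((-20*V))) = -8 + (-20/V + 25*(-1/(20*V))) = -8 + (-20/V - 5/(4*V)) = -8 - 85/(4*V))
v = 6379/32 (v = (-8 - 85/4/8) - 10*(-21) = (-8 - 85/4*1/8) - 1*(-210) = (-8 - 85/32) + 210 = -341/32 + 210 = 6379/32 ≈ 199.34)
v - z(-64) = 6379/32 - 1*(-64) = 6379/32 + 64 = 8427/32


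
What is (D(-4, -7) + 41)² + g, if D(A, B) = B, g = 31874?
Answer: 33030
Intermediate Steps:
(D(-4, -7) + 41)² + g = (-7 + 41)² + 31874 = 34² + 31874 = 1156 + 31874 = 33030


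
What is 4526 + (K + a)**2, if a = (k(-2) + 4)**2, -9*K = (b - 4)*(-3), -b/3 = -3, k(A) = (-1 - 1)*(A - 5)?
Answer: 995263/9 ≈ 1.1058e+5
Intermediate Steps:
k(A) = 10 - 2*A (k(A) = -2*(-5 + A) = 10 - 2*A)
b = 9 (b = -3*(-3) = 9)
K = 5/3 (K = -(9 - 4)*(-3)/9 = -5*(-3)/9 = -1/9*(-15) = 5/3 ≈ 1.6667)
a = 324 (a = ((10 - 2*(-2)) + 4)**2 = ((10 + 4) + 4)**2 = (14 + 4)**2 = 18**2 = 324)
4526 + (K + a)**2 = 4526 + (5/3 + 324)**2 = 4526 + (977/3)**2 = 4526 + 954529/9 = 995263/9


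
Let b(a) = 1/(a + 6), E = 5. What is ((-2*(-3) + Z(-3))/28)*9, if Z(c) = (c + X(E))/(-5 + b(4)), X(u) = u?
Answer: 1233/686 ≈ 1.7974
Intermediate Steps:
b(a) = 1/(6 + a)
Z(c) = -50/49 - 10*c/49 (Z(c) = (c + 5)/(-5 + 1/(6 + 4)) = (5 + c)/(-5 + 1/10) = (5 + c)/(-49/10) = (5 + c)*(-10/49) = -50/49 - 10*c/49)
((-2*(-3) + Z(-3))/28)*9 = ((-2*(-3) + (-50/49 - 10/49*(-3)))/28)*9 = ((6 + (-50/49 + 30/49))/28)*9 = ((6 - 20/49)/28)*9 = ((1/28)*(274/49))*9 = (137/686)*9 = 1233/686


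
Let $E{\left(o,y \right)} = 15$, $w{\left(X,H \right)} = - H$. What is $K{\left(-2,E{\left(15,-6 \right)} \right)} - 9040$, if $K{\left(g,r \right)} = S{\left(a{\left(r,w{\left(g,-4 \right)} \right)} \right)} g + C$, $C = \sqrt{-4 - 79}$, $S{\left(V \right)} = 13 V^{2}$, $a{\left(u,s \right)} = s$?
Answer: $-9456 + i \sqrt{83} \approx -9456.0 + 9.1104 i$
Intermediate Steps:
$C = i \sqrt{83}$ ($C = \sqrt{-83} = i \sqrt{83} \approx 9.1104 i$)
$K{\left(g,r \right)} = 208 g + i \sqrt{83}$ ($K{\left(g,r \right)} = 13 \left(\left(-1\right) \left(-4\right)\right)^{2} g + i \sqrt{83} = 13 \cdot 4^{2} g + i \sqrt{83} = 13 \cdot 16 g + i \sqrt{83} = 208 g + i \sqrt{83}$)
$K{\left(-2,E{\left(15,-6 \right)} \right)} - 9040 = \left(208 \left(-2\right) + i \sqrt{83}\right) - 9040 = \left(-416 + i \sqrt{83}\right) - 9040 = -9456 + i \sqrt{83}$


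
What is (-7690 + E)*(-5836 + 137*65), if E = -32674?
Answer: -123877116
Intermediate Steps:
(-7690 + E)*(-5836 + 137*65) = (-7690 - 32674)*(-5836 + 137*65) = -40364*(-5836 + 8905) = -40364*3069 = -123877116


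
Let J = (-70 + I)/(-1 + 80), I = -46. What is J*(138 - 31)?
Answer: -12412/79 ≈ -157.11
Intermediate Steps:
J = -116/79 (J = (-70 - 46)/(-1 + 80) = -116/79 ≈ -1.4684)
J*(138 - 31) = -116*(138 - 31)/79 = -116/79*107 = -12412/79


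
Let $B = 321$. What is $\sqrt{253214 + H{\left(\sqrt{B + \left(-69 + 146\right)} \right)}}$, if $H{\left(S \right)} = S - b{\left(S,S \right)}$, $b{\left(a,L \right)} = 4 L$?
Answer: $\sqrt{253214 - 3 \sqrt{398}} \approx 503.14$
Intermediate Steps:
$H{\left(S \right)} = - 3 S$ ($H{\left(S \right)} = S - 4 S = - 3 S$)
$\sqrt{253214 + H{\left(\sqrt{B + \left(-69 + 146\right)} \right)}} = \sqrt{253214 - 3 \sqrt{321 + \left(-69 + 146\right)}} = \sqrt{253214 - 3 \sqrt{321 + 77}} = \sqrt{253214 - 3 \sqrt{398}}$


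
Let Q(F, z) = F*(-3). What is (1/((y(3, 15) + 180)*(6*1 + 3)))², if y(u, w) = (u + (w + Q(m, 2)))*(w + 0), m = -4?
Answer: 1/32148900 ≈ 3.1105e-8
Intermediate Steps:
Q(F, z) = -3*F
y(u, w) = w*(12 + u + w) (y(u, w) = (u + (w - 3*(-4)))*(w + 0) = (u + (w + 12))*w = (u + (12 + w))*w = (12 + u + w)*w = w*(12 + u + w))
(1/((y(3, 15) + 180)*(6*1 + 3)))² = (1/((15*(12 + 3 + 15) + 180)*(6*1 + 3)))² = (1/((15*30 + 180)*(6 + 3)))² = (1/((450 + 180)*9))² = ((⅑)/630)² = ((1/630)*(⅑))² = (1/5670)² = 1/32148900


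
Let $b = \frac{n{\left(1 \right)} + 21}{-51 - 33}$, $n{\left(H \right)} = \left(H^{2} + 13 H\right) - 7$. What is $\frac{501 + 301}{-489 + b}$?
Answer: $- \frac{1203}{734} \approx -1.639$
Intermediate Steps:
$n{\left(H \right)} = -7 + H^{2} + 13 H$
$b = - \frac{1}{3}$ ($b = \frac{\left(-7 + 1^{2} + 13 \cdot 1\right) + 21}{-51 - 33} = \frac{\left(-7 + 1 + 13\right) + 21}{-84} = \left(7 + 21\right) \left(- \frac{1}{84}\right) = 28 \left(- \frac{1}{84}\right) = - \frac{1}{3} \approx -0.33333$)
$\frac{501 + 301}{-489 + b} = \frac{501 + 301}{-489 - \frac{1}{3}} = \frac{802}{- \frac{1468}{3}} = 802 \left(- \frac{3}{1468}\right) = - \frac{1203}{734}$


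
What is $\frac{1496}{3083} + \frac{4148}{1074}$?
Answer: $\frac{7197494}{1655571} \approx 4.3474$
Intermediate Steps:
$\frac{1496}{3083} + \frac{4148}{1074} = 1496 \cdot \frac{1}{3083} + 4148 \cdot \frac{1}{1074} = \frac{1496}{3083} + \frac{2074}{537} = \frac{7197494}{1655571}$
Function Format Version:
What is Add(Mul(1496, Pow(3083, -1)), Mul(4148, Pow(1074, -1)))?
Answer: Rational(7197494, 1655571) ≈ 4.3474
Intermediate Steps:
Add(Mul(1496, Pow(3083, -1)), Mul(4148, Pow(1074, -1))) = Add(Mul(1496, Rational(1, 3083)), Mul(4148, Rational(1, 1074))) = Add(Rational(1496, 3083), Rational(2074, 537)) = Rational(7197494, 1655571)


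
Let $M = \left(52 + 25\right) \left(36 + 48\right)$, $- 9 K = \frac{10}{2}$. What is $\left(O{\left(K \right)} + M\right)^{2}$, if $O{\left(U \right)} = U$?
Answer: $\frac{3388054849}{81} \approx 4.1828 \cdot 10^{7}$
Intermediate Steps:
$K = - \frac{5}{9}$ ($K = - \frac{10 \cdot \frac{1}{2}}{9} = \left(- \frac{1}{9}\right) 5 = - \frac{5}{9} \approx -0.55556$)
$M = 6468$ ($M = 77 \cdot 84 = 6468$)
$\left(O{\left(K \right)} + M\right)^{2} = \left(- \frac{5}{9} + 6468\right)^{2} = \left(\frac{58207}{9}\right)^{2} = \frac{3388054849}{81}$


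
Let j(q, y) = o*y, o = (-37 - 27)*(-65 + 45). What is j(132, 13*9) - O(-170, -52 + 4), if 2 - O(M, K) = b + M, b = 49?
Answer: 149637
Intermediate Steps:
O(M, K) = -47 - M (O(M, K) = 2 - (49 + M) = 2 + (-49 - M) = -47 - M)
o = 1280 (o = -64*(-20) = 1280)
j(q, y) = 1280*y
j(132, 13*9) - O(-170, -52 + 4) = 1280*(13*9) - (-47 - 1*(-170)) = 1280*117 - (-47 + 170) = 149760 - 1*123 = 149760 - 123 = 149637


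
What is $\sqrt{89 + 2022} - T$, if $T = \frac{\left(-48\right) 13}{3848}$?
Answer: $\frac{6}{37} + \sqrt{2111} \approx 46.108$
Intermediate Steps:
$T = - \frac{6}{37}$ ($T = \left(-624\right) \frac{1}{3848} = - \frac{6}{37} \approx -0.16216$)
$\sqrt{89 + 2022} - T = \sqrt{89 + 2022} - - \frac{6}{37} = \sqrt{2111} + \frac{6}{37} = \frac{6}{37} + \sqrt{2111}$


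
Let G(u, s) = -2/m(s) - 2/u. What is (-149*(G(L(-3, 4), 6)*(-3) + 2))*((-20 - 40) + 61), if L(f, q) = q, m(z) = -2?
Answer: -149/2 ≈ -74.500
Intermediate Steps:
G(u, s) = 1 - 2/u (G(u, s) = -2/(-2) - 2/u = -2*(-½) - 2/u = 1 - 2/u)
(-149*(G(L(-3, 4), 6)*(-3) + 2))*((-20 - 40) + 61) = (-149*(((-2 + 4)/4)*(-3) + 2))*((-20 - 40) + 61) = (-149*(((¼)*2)*(-3) + 2))*(-60 + 61) = -149*((½)*(-3) + 2)*1 = -149*(-3/2 + 2)*1 = -149*½*1 = -149/2*1 = -149/2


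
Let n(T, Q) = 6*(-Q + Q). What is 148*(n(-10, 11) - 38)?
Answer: -5624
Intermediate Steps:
n(T, Q) = 0 (n(T, Q) = 6*0 = 0)
148*(n(-10, 11) - 38) = 148*(0 - 38) = 148*(-38) = -5624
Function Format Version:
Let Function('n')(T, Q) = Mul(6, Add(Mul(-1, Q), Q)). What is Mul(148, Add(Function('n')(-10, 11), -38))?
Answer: -5624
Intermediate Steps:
Function('n')(T, Q) = 0 (Function('n')(T, Q) = Mul(6, 0) = 0)
Mul(148, Add(Function('n')(-10, 11), -38)) = Mul(148, Add(0, -38)) = Mul(148, -38) = -5624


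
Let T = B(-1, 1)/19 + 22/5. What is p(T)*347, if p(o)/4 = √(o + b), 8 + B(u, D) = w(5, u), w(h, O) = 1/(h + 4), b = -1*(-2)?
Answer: 1388*√486115/285 ≈ 3395.6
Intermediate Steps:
b = 2
w(h, O) = 1/(4 + h)
B(u, D) = -71/9 (B(u, D) = -8 + 1/(4 + 5) = -8 + 1/9 = -8 + ⅑ = -71/9)
T = 3407/855 (T = -71/9/19 + 22/5 = -71/9*1/19 + 22*(⅕) = -71/171 + 22/5 = 3407/855 ≈ 3.9848)
p(o) = 4*√(2 + o) (p(o) = 4*√(o + 2) = 4*√(2 + o))
p(T)*347 = (4*√(2 + 3407/855))*347 = (4*√(5117/855))*347 = (4*(√486115/285))*347 = (4*√486115/285)*347 = 1388*√486115/285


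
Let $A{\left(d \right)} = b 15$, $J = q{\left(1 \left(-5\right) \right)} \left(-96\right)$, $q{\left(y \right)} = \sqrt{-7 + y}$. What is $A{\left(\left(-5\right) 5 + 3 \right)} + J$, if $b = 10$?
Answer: $150 - 192 i \sqrt{3} \approx 150.0 - 332.55 i$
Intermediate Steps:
$J = - 192 i \sqrt{3}$ ($J = \sqrt{-7 + 1 \left(-5\right)} \left(-96\right) = \sqrt{-7 - 5} \left(-96\right) = \sqrt{-12} \left(-96\right) = 2 i \sqrt{3} \left(-96\right) = - 192 i \sqrt{3} \approx - 332.55 i$)
$A{\left(d \right)} = 150$ ($A{\left(d \right)} = 10 \cdot 15 = 150$)
$A{\left(\left(-5\right) 5 + 3 \right)} + J = 150 - 192 i \sqrt{3}$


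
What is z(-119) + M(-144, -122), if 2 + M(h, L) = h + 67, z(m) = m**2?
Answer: 14082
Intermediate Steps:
M(h, L) = 65 + h (M(h, L) = -2 + (h + 67) = -2 + (67 + h) = 65 + h)
z(-119) + M(-144, -122) = (-119)**2 + (65 - 144) = 14161 - 79 = 14082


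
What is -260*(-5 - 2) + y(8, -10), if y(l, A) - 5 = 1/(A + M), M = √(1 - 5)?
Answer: 94895/52 - I/52 ≈ 1824.9 - 0.019231*I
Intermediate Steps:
M = 2*I (M = √(-4) = 2*I ≈ 2.0*I)
y(l, A) = 5 + 1/(A + 2*I)
-260*(-5 - 2) + y(8, -10) = -260*(-5 - 2) + (1 + 5*(-10) + 10*I)/(-10 + 2*I) = -260*(-7) + ((-10 - 2*I)/104)*(1 - 50 + 10*I) = -65*(-28) + ((-10 - 2*I)/104)*(-49 + 10*I) = 1820 + (-49 + 10*I)*(-10 - 2*I)/104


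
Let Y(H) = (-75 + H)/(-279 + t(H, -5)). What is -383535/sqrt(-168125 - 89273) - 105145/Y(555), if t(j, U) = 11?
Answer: 1408943/24 + 383535*I*sqrt(257398)/257398 ≈ 58706.0 + 755.97*I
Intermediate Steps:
Y(H) = 75/268 - H/268 (Y(H) = (-75 + H)/(-279 + 11) = (-75 + H)/(-268) = (-75 + H)*(-1/268) = 75/268 - H/268)
-383535/sqrt(-168125 - 89273) - 105145/Y(555) = -383535/sqrt(-168125 - 89273) - 105145/(75/268 - 1/268*555) = -383535*(-I*sqrt(257398)/257398) - 105145/(75/268 - 555/268) = -383535*(-I*sqrt(257398)/257398) - 105145/(-120/67) = -(-383535)*I*sqrt(257398)/257398 - 105145*(-67/120) = 383535*I*sqrt(257398)/257398 + 1408943/24 = 1408943/24 + 383535*I*sqrt(257398)/257398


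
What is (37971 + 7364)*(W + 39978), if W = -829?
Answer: 1774819915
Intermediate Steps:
(37971 + 7364)*(W + 39978) = (37971 + 7364)*(-829 + 39978) = 45335*39149 = 1774819915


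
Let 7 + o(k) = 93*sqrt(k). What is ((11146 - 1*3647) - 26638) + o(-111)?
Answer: -19146 + 93*I*sqrt(111) ≈ -19146.0 + 979.82*I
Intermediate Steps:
o(k) = -7 + 93*sqrt(k)
((11146 - 1*3647) - 26638) + o(-111) = ((11146 - 1*3647) - 26638) + (-7 + 93*sqrt(-111)) = ((11146 - 3647) - 26638) + (-7 + 93*(I*sqrt(111))) = (7499 - 26638) + (-7 + 93*I*sqrt(111)) = -19139 + (-7 + 93*I*sqrt(111)) = -19146 + 93*I*sqrt(111)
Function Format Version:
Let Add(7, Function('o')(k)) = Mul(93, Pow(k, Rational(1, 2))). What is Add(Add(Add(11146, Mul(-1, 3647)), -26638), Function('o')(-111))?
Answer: Add(-19146, Mul(93, I, Pow(111, Rational(1, 2)))) ≈ Add(-19146., Mul(979.82, I))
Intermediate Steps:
Function('o')(k) = Add(-7, Mul(93, Pow(k, Rational(1, 2))))
Add(Add(Add(11146, Mul(-1, 3647)), -26638), Function('o')(-111)) = Add(Add(Add(11146, Mul(-1, 3647)), -26638), Add(-7, Mul(93, Pow(-111, Rational(1, 2))))) = Add(Add(Add(11146, -3647), -26638), Add(-7, Mul(93, Mul(I, Pow(111, Rational(1, 2)))))) = Add(Add(7499, -26638), Add(-7, Mul(93, I, Pow(111, Rational(1, 2))))) = Add(-19139, Add(-7, Mul(93, I, Pow(111, Rational(1, 2))))) = Add(-19146, Mul(93, I, Pow(111, Rational(1, 2))))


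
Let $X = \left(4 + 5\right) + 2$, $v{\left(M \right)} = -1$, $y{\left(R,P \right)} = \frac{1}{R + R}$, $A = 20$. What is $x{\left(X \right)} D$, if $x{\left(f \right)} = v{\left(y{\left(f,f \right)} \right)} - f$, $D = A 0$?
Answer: $0$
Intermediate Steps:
$y{\left(R,P \right)} = \frac{1}{2 R}$
$X = 11$ ($X = 9 + 2 = 11$)
$D = 0$ ($D = 20 \cdot 0 = 0$)
$x{\left(f \right)} = -1 - f$
$x{\left(X \right)} D = \left(-1 - 11\right) 0 = \left(-12\right) 0 = 0$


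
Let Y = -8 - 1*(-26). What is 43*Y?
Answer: 774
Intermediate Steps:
Y = 18 (Y = -8 + 26 = 18)
43*Y = 43*18 = 774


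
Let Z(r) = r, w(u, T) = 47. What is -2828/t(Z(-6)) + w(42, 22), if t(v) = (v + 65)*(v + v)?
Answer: 9026/177 ≈ 50.994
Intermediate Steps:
t(v) = 2*v*(65 + v) (t(v) = (65 + v)*(2*v) = 2*v*(65 + v))
-2828/t(Z(-6)) + w(42, 22) = -2828*(-1/(12*(65 - 6))) + 47 = -2828/(2*(-6)*59) + 47 = -2828/(-708) + 47 = -2828*(-1/708) + 47 = 707/177 + 47 = 9026/177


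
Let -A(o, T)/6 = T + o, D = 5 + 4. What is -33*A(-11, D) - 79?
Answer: -475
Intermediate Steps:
D = 9
A(o, T) = -6*T - 6*o (A(o, T) = -6*(T + o) = -6*T - 6*o)
-33*A(-11, D) - 79 = -33*(-6*9 - 6*(-11)) - 79 = -33*(-54 + 66) - 79 = -33*12 - 79 = -396 - 79 = -475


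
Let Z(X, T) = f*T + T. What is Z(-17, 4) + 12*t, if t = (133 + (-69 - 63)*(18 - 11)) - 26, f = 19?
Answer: -9724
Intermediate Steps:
Z(X, T) = 20*T (Z(X, T) = 19*T + T = 20*T)
t = -817 (t = (133 - 132*7) - 26 = (133 - 924) - 26 = -791 - 26 = -817)
Z(-17, 4) + 12*t = 20*4 + 12*(-817) = 80 - 9804 = -9724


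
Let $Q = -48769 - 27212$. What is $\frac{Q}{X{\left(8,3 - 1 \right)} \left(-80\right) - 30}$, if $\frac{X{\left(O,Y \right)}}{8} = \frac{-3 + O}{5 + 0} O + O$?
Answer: $\frac{75981}{10270} \approx 7.3983$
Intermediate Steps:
$X{\left(O,Y \right)} = 8 O + 8 O \left(- \frac{3}{5} + \frac{O}{5}\right)$ ($X{\left(O,Y \right)} = 8 \left(\frac{-3 + O}{5 + 0} O + O\right) = 8 \left(\frac{-3 + O}{5} O + O\right) = 8 \left(\left(-3 + O\right) \frac{1}{5} O + O\right) = 8 \left(\left(- \frac{3}{5} + \frac{O}{5}\right) O + O\right) = 8 \left(O \left(- \frac{3}{5} + \frac{O}{5}\right) + O\right) = 8 \left(O + O \left(- \frac{3}{5} + \frac{O}{5}\right)\right) = 8 O + 8 O \left(- \frac{3}{5} + \frac{O}{5}\right)$)
$Q = -75981$ ($Q = -48769 - 27212 = -75981$)
$\frac{Q}{X{\left(8,3 - 1 \right)} \left(-80\right) - 30} = - \frac{75981}{\frac{8}{5} \cdot 8 \left(2 + 8\right) \left(-80\right) - 30} = - \frac{75981}{\frac{8}{5} \cdot 8 \cdot 10 \left(-80\right) - 30} = - \frac{75981}{128 \left(-80\right) - 30} = - \frac{75981}{-10240 - 30} = - \frac{75981}{-10270} = \left(-75981\right) \left(- \frac{1}{10270}\right) = \frac{75981}{10270}$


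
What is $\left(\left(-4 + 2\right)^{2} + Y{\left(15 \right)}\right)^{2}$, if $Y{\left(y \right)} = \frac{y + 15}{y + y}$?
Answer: $25$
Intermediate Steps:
$Y{\left(y \right)} = \frac{15 + y}{2 y}$
$\left(\left(-4 + 2\right)^{2} + Y{\left(15 \right)}\right)^{2} = \left(\left(-4 + 2\right)^{2} + \frac{15 + 15}{2 \cdot 15}\right)^{2} = \left(\left(-2\right)^{2} + \frac{1}{2} \cdot \frac{1}{15} \cdot 30\right)^{2} = \left(4 + 1\right)^{2} = 5^{2} = 25$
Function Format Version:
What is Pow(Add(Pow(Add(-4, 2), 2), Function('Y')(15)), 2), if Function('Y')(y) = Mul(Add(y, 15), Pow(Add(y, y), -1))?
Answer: 25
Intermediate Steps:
Function('Y')(y) = Mul(Rational(1, 2), Pow(y, -1), Add(15, y)) (Function('Y')(y) = Mul(Add(15, y), Pow(Mul(2, y), -1)) = Mul(Add(15, y), Mul(Rational(1, 2), Pow(y, -1))) = Mul(Rational(1, 2), Pow(y, -1), Add(15, y)))
Pow(Add(Pow(Add(-4, 2), 2), Function('Y')(15)), 2) = Pow(Add(Pow(Add(-4, 2), 2), Mul(Rational(1, 2), Pow(15, -1), Add(15, 15))), 2) = Pow(Add(Pow(-2, 2), Mul(Rational(1, 2), Rational(1, 15), 30)), 2) = Pow(Add(4, 1), 2) = Pow(5, 2) = 25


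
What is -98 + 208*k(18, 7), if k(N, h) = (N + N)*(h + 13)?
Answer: 149662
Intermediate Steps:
k(N, h) = 2*N*(13 + h) (k(N, h) = (2*N)*(13 + h) = 2*N*(13 + h))
-98 + 208*k(18, 7) = -98 + 208*(2*18*(13 + 7)) = -98 + 208*(2*18*20) = -98 + 208*720 = -98 + 149760 = 149662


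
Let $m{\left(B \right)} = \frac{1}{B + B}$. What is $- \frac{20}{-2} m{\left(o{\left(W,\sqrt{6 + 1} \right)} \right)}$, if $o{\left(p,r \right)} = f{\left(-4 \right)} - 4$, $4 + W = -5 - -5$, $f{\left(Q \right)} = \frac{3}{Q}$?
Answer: $- \frac{20}{19} \approx -1.0526$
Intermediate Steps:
$W = -4$ ($W = -4 - 0 = -4 + \left(-5 + 5\right) = -4 + 0 = -4$)
$o{\left(p,r \right)} = - \frac{19}{4}$ ($o{\left(p,r \right)} = \frac{3}{-4} - 4 = 3 \left(- \frac{1}{4}\right) - 4 = - \frac{3}{4} - 4 = - \frac{19}{4}$)
$m{\left(B \right)} = \frac{1}{2 B}$
$- \frac{20}{-2} m{\left(o{\left(W,\sqrt{6 + 1} \right)} \right)} = - \frac{20}{-2} \frac{1}{2 \left(- \frac{19}{4}\right)} = \left(-20\right) \left(- \frac{1}{2}\right) \frac{1}{2} \left(- \frac{4}{19}\right) = 10 \left(- \frac{2}{19}\right) = - \frac{20}{19}$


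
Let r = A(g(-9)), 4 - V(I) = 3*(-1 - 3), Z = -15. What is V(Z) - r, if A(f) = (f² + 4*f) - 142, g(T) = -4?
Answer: 158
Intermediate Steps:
A(f) = -142 + f² + 4*f
V(I) = 16 (V(I) = 4 - 3*(-1 - 3) = 4 - 3*(-4) = 4 - 1*(-12) = 4 + 12 = 16)
r = -142 (r = -142 + (-4)² + 4*(-4) = -142 + 16 - 16 = -142)
V(Z) - r = 16 - 1*(-142) = 16 + 142 = 158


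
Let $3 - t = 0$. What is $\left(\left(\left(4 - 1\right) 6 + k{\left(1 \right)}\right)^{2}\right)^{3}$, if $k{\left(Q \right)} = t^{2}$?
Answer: $387420489$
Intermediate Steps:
$t = 3$ ($t = 3 - 0 = 3 + 0 = 3$)
$k{\left(Q \right)} = 9$ ($k{\left(Q \right)} = 3^{2} = 9$)
$\left(\left(\left(4 - 1\right) 6 + k{\left(1 \right)}\right)^{2}\right)^{3} = \left(\left(\left(4 - 1\right) 6 + 9\right)^{2}\right)^{3} = \left(\left(3 \cdot 6 + 9\right)^{2}\right)^{3} = \left(\left(18 + 9\right)^{2}\right)^{3} = \left(27^{2}\right)^{3} = 729^{3} = 387420489$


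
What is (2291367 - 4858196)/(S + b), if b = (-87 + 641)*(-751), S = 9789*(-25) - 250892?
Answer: 2566829/911671 ≈ 2.8155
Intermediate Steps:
S = -495617 (S = -244725 - 250892 = -495617)
b = -416054 (b = 554*(-751) = -416054)
(2291367 - 4858196)/(S + b) = (2291367 - 4858196)/(-495617 - 416054) = -2566829/(-911671) = -2566829*(-1/911671) = 2566829/911671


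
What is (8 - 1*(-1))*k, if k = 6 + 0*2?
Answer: 54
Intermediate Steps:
k = 6 (k = 6 + 0 = 6)
(8 - 1*(-1))*k = (8 - 1*(-1))*6 = (8 + 1)*6 = 9*6 = 54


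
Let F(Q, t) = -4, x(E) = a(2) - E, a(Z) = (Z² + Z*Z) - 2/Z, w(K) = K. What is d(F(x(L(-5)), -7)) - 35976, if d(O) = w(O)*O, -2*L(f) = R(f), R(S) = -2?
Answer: -35960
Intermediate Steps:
L(f) = 1 (L(f) = -½*(-2) = 1)
a(Z) = -2/Z + 2*Z² (a(Z) = (Z² + Z²) - 2/Z = 2*Z² - 2/Z = -2/Z + 2*Z²)
x(E) = 7 - E (x(E) = 2*(-1 + 2³)/2 - E = 2*(½)*(-1 + 8) - E = 2*(½)*7 - E = 7 - E)
d(O) = O² (d(O) = O*O = O²)
d(F(x(L(-5)), -7)) - 35976 = (-4)² - 35976 = 16 - 35976 = -35960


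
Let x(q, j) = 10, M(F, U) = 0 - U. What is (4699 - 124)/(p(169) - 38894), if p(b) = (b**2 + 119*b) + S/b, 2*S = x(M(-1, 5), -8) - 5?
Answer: 1546350/3304969 ≈ 0.46789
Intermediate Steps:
M(F, U) = -U
S = 5/2 (S = (10 - 5)/2 = (1/2)*5 = 5/2 ≈ 2.5000)
p(b) = b**2 + 119*b + 5/(2*b) (p(b) = (b**2 + 119*b) + 5/(2*b) = b**2 + 119*b + 5/(2*b))
(4699 - 124)/(p(169) - 38894) = (4699 - 124)/((169**2 + 119*169 + (5/2)/169) - 38894) = 4575/((28561 + 20111 + (5/2)*(1/169)) - 38894) = 4575/((28561 + 20111 + 5/338) - 38894) = 4575/(16451141/338 - 38894) = 4575/(3304969/338) = 4575*(338/3304969) = 1546350/3304969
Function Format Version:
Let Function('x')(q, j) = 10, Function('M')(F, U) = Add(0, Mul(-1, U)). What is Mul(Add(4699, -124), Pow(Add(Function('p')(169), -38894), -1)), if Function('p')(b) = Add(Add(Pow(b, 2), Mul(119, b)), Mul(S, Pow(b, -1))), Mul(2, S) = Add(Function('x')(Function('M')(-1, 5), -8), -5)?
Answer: Rational(1546350, 3304969) ≈ 0.46789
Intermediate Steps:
Function('M')(F, U) = Mul(-1, U)
S = Rational(5, 2) (S = Mul(Rational(1, 2), Add(10, -5)) = Mul(Rational(1, 2), 5) = Rational(5, 2) ≈ 2.5000)
Function('p')(b) = Add(Pow(b, 2), Mul(119, b), Mul(Rational(5, 2), Pow(b, -1))) (Function('p')(b) = Add(Add(Pow(b, 2), Mul(119, b)), Mul(Rational(5, 2), Pow(b, -1))) = Add(Pow(b, 2), Mul(119, b), Mul(Rational(5, 2), Pow(b, -1))))
Mul(Add(4699, -124), Pow(Add(Function('p')(169), -38894), -1)) = Mul(Add(4699, -124), Pow(Add(Add(Pow(169, 2), Mul(119, 169), Mul(Rational(5, 2), Pow(169, -1))), -38894), -1)) = Mul(4575, Pow(Add(Add(28561, 20111, Mul(Rational(5, 2), Rational(1, 169))), -38894), -1)) = Mul(4575, Pow(Add(Add(28561, 20111, Rational(5, 338)), -38894), -1)) = Mul(4575, Pow(Add(Rational(16451141, 338), -38894), -1)) = Mul(4575, Pow(Rational(3304969, 338), -1)) = Mul(4575, Rational(338, 3304969)) = Rational(1546350, 3304969)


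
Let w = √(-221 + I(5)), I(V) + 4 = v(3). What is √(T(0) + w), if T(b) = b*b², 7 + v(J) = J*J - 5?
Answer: 57^(¼)*(1 + I) ≈ 2.7477 + 2.7477*I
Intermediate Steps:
v(J) = -12 + J² (v(J) = -7 + (J*J - 5) = -7 + (J² - 5) = -7 + (-5 + J²) = -12 + J²)
I(V) = -7 (I(V) = -4 + (-12 + 3²) = -4 + (-12 + 9) = -4 - 3 = -7)
T(b) = b³
w = 2*I*√57 (w = √(-221 - 7) = √(-228) = 2*I*√57 ≈ 15.1*I)
√(T(0) + w) = √(0³ + 2*I*√57) = √(0 + 2*I*√57) = √(2*I*√57) = √2*57^(¼)*√I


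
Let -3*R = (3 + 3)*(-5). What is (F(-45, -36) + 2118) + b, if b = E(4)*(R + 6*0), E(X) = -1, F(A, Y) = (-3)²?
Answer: 2117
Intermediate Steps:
F(A, Y) = 9
R = 10 (R = -(3 + 3)*(-5)/3 = -2*(-5) = -⅓*(-30) = 10)
b = -10 (b = -(10 + 6*0) = -(10 + 0) = -1*10 = -10)
(F(-45, -36) + 2118) + b = (9 + 2118) - 10 = 2127 - 10 = 2117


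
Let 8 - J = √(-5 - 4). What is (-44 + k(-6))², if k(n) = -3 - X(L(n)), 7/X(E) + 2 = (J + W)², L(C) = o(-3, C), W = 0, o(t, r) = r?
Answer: 57927712228/26142769 + 161738304*I/26142769 ≈ 2215.8 + 6.1867*I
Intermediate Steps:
L(C) = C
J = 8 - 3*I (J = 8 - √(-5 - 4) = 8 - √(-9) = 8 - 3*I ≈ 8.0 - 3.0*I)
X(E) = 7/(-2 + (8 - 3*I)²) (X(E) = 7/(-2 + ((8 - 3*I) + 0)²) = 7/(-2 + (8 - 3*I)²))
k(n) = -15710/5113 - 336*I/5113 (k(n) = -3 - (371/5113 + 336*I/5113) = -3 + (-371/5113 - 336*I/5113) = -15710/5113 - 336*I/5113)
(-44 + k(-6))² = (-44 + (-15710/5113 - 336*I/5113))² = (-240682/5113 - 336*I/5113)²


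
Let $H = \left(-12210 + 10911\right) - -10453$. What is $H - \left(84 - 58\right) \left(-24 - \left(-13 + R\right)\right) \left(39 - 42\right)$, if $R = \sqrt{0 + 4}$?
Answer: $8140$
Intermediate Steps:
$R = 2$ ($R = \sqrt{4} = 2$)
$H = 9154$ ($H = -1299 + 10453 = 9154$)
$H - \left(84 - 58\right) \left(-24 - \left(-13 + R\right)\right) \left(39 - 42\right) = 9154 - \left(84 - 58\right) \left(-24 + \left(19 - \left(2 + 6\right)\right)\right) \left(39 - 42\right) = 9154 - 26 \left(-24 + \left(19 - 8\right)\right) \left(-3\right) = 9154 - 26 \left(-24 + 11\right) \left(-3\right) = 9154 - 26 \left(\left(-13\right) \left(-3\right)\right) = 9154 - 26 \cdot 39 = 9154 - 1014 = 8140$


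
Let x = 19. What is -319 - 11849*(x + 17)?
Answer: -426883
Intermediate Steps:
-319 - 11849*(x + 17) = -319 - 11849*(19 + 17) = -319 - 11849*36 = -319 - 697*612 = -319 - 426564 = -426883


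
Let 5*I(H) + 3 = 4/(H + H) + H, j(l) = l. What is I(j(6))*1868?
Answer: 3736/3 ≈ 1245.3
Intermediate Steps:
I(H) = -⅗ + H/5 + 2/(5*H) (I(H) = -⅗ + (4/(H + H) + H)/5 = -⅗ + (4/((2*H)) + H)/5 = -⅗ + (4*(1/(2*H)) + H)/5 = -⅗ + (2/H + H)/5 = -⅗ + (H + 2/H)/5 = -⅗ + (H/5 + 2/(5*H)) = -⅗ + H/5 + 2/(5*H))
I(j(6))*1868 = ((⅕)*(2 + 6*(-3 + 6))/6)*1868 = ((⅕)*(⅙)*(2 + 6*3))*1868 = ((⅕)*(⅙)*(2 + 18))*1868 = ((⅕)*(⅙)*20)*1868 = (⅔)*1868 = 3736/3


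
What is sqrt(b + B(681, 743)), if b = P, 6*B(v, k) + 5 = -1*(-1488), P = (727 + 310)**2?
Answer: sqrt(38722182)/6 ≈ 1037.1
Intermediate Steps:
P = 1075369 (P = 1037**2 = 1075369)
B(v, k) = 1483/6 (B(v, k) = -5/6 + (-1*(-1488))/6 = -5/6 + (1/6)*1488 = -5/6 + 248 = 1483/6)
b = 1075369
sqrt(b + B(681, 743)) = sqrt(1075369 + 1483/6) = sqrt(6453697/6) = sqrt(38722182)/6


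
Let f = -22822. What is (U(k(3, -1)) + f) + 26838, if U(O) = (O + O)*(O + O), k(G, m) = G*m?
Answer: 4052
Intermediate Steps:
U(O) = 4*O² (U(O) = (2*O)*(2*O) = 4*O²)
(U(k(3, -1)) + f) + 26838 = (4*(3*(-1))² - 22822) + 26838 = (4*(-3)² - 22822) + 26838 = (4*9 - 22822) + 26838 = (36 - 22822) + 26838 = -22786 + 26838 = 4052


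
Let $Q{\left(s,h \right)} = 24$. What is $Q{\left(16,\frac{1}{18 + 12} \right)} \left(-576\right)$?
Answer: $-13824$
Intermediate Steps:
$Q{\left(16,\frac{1}{18 + 12} \right)} \left(-576\right) = 24 \left(-576\right) = -13824$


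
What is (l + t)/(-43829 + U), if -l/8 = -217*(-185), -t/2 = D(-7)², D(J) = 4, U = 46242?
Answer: -321192/2413 ≈ -133.11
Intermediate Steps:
t = -32 (t = -2*4² = -2*16 = -32)
l = -321160 (l = -(-1736)*(-185) = -8*40145 = -321160)
(l + t)/(-43829 + U) = (-321160 - 32)/(-43829 + 46242) = -321192/2413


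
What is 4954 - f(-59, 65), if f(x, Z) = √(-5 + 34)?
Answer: 4954 - √29 ≈ 4948.6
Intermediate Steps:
f(x, Z) = √29
4954 - f(-59, 65) = 4954 - √29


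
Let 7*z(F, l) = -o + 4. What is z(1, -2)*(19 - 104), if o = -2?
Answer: -510/7 ≈ -72.857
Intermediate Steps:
z(F, l) = 6/7 (z(F, l) = (-1*(-2) + 4)/7 = (2 + 4)/7 = (⅐)*6 = 6/7)
z(1, -2)*(19 - 104) = 6*(19 - 104)/7 = (6/7)*(-85) = -510/7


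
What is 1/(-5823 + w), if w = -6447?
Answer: -1/12270 ≈ -8.1500e-5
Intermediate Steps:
1/(-5823 + w) = 1/(-5823 - 6447) = 1/(-12270) = -1/12270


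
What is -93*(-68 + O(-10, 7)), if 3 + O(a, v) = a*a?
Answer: -2697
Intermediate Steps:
O(a, v) = -3 + a² (O(a, v) = -3 + a*a = -3 + a²)
-93*(-68 + O(-10, 7)) = -93*(-68 + (-3 + (-10)²)) = -93*(-68 + (-3 + 100)) = -93*(-68 + 97) = -93*29 = -2697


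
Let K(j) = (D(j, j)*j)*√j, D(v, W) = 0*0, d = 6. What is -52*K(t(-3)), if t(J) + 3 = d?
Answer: 0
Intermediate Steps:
D(v, W) = 0
t(J) = 3 (t(J) = -3 + 6 = 3)
K(j) = 0 (K(j) = (0*j)*√j = 0*√j = 0)
-52*K(t(-3)) = -52*0 = 0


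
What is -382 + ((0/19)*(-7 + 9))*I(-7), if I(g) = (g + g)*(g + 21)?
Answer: -382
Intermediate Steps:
I(g) = 2*g*(21 + g) (I(g) = (2*g)*(21 + g) = 2*g*(21 + g))
-382 + ((0/19)*(-7 + 9))*I(-7) = -382 + ((0/19)*(-7 + 9))*(2*(-7)*(21 - 7)) = -382 + ((0*(1/19))*2)*(2*(-7)*14) = -382 + (0*2)*(-196) = -382 + 0*(-196) = -382 + 0 = -382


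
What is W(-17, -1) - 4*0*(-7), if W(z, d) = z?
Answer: -17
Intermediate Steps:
W(-17, -1) - 4*0*(-7) = -17 - 4*0*(-7) = -17 + 0*(-7) = -17 + 0 = -17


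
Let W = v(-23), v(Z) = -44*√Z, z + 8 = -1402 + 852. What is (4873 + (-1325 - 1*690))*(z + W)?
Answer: -1594764 - 125752*I*√23 ≈ -1.5948e+6 - 6.0309e+5*I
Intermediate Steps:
z = -558 (z = -8 + (-1402 + 852) = -8 - 550 = -558)
W = -44*I*√23 ≈ -211.02*I
(4873 + (-1325 - 1*690))*(z + W) = (4873 + (-1325 - 1*690))*(-558 - 44*I*√23) = (4873 + (-1325 - 690))*(-558 - 44*I*√23) = (4873 - 2015)*(-558 - 44*I*√23) = 2858*(-558 - 44*I*√23) = -1594764 - 125752*I*√23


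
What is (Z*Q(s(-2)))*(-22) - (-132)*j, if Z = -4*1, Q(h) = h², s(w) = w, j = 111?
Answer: 15004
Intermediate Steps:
Z = -4
(Z*Q(s(-2)))*(-22) - (-132)*j = -4*(-2)²*(-22) - (-132)*111 = -4*4*(-22) - 1*(-14652) = -16*(-22) + 14652 = 352 + 14652 = 15004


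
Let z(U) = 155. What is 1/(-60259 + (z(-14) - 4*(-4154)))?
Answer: -1/43488 ≈ -2.2995e-5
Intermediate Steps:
1/(-60259 + (z(-14) - 4*(-4154))) = 1/(-60259 + (155 - 4*(-4154))) = 1/(-60259 + (155 - 1*(-16616))) = 1/(-60259 + (155 + 16616)) = 1/(-60259 + 16771) = 1/(-43488) = -1/43488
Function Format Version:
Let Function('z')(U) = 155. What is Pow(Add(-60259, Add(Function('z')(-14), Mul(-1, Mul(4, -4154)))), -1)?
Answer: Rational(-1, 43488) ≈ -2.2995e-5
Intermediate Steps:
Pow(Add(-60259, Add(Function('z')(-14), Mul(-1, Mul(4, -4154)))), -1) = Pow(Add(-60259, Add(155, Mul(-1, Mul(4, -4154)))), -1) = Pow(Add(-60259, Add(155, Mul(-1, -16616))), -1) = Pow(Add(-60259, Add(155, 16616)), -1) = Pow(Add(-60259, 16771), -1) = Pow(-43488, -1) = Rational(-1, 43488)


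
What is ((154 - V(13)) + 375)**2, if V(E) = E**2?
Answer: 129600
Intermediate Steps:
((154 - V(13)) + 375)**2 = ((154 - 1*13**2) + 375)**2 = ((154 - 1*169) + 375)**2 = ((154 - 169) + 375)**2 = (-15 + 375)**2 = 360**2 = 129600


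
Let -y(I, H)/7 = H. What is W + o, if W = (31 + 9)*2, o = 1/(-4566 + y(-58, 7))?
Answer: 369199/4615 ≈ 80.000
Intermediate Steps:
y(I, H) = -7*H
o = -1/4615 (o = 1/(-4566 - 7*7) = 1/(-4566 - 49) = 1/(-4615) = -1/4615 ≈ -0.00021668)
W = 80 (W = 40*2 = 80)
W + o = 80 - 1/4615 = 369199/4615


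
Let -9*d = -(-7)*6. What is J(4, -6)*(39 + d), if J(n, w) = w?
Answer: -206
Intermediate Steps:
d = -14/3 (d = -(-7)*(-1*6)/9 = -(-7)*(-6)/9 = -⅑*42 = -14/3 ≈ -4.6667)
J(4, -6)*(39 + d) = -6*(39 - 14/3) = -6*103/3 = -206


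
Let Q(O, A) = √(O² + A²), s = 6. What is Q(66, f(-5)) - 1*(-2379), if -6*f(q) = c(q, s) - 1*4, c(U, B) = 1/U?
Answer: 2379 + √435649/10 ≈ 2445.0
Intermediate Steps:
f(q) = ⅔ - 1/(6*q) (f(q) = -(1/q - 1*4)/6 = -(1/q - 4)/6 = -(-4 + 1/q)/6 = ⅔ - 1/(6*q))
Q(O, A) = √(A² + O²)
Q(66, f(-5)) - 1*(-2379) = √(((⅙)*(-1 + 4*(-5))/(-5))² + 66²) - 1*(-2379) = √(((⅙)*(-⅕)*(-1 - 20))² + 4356) + 2379 = √(((⅙)*(-⅕)*(-21))² + 4356) + 2379 = √((7/10)² + 4356) + 2379 = √(49/100 + 4356) + 2379 = √(435649/100) + 2379 = √435649/10 + 2379 = 2379 + √435649/10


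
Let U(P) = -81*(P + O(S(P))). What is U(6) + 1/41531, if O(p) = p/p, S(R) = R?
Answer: -23548076/41531 ≈ -567.00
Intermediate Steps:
O(p) = 1
U(P) = -81 - 81*P (U(P) = -81*(P + 1) = -81*(1 + P) = -81 - 81*P)
U(6) + 1/41531 = (-81 - 81*6) + 1/41531 = (-81 - 486) + 1/41531 = -567 + 1/41531 = -23548076/41531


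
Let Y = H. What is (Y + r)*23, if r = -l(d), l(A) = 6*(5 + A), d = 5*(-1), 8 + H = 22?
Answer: 322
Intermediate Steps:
H = 14 (H = -8 + 22 = 14)
d = -5
Y = 14
l(A) = 30 + 6*A
r = 0 (r = -(30 + 6*(-5)) = -(30 - 30) = -1*0 = 0)
(Y + r)*23 = (14 + 0)*23 = 14*23 = 322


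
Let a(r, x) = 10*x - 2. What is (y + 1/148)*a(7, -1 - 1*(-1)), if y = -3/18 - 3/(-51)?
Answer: 763/3774 ≈ 0.20217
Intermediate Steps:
a(r, x) = -2 + 10*x
y = -11/102 (y = -3*1/18 - 3*(-1/51) = -⅙ + 1/17 = -11/102 ≈ -0.10784)
(y + 1/148)*a(7, -1 - 1*(-1)) = (-11/102 + 1/148)*(-2 + 10*(-1 - 1*(-1))) = (-11/102 + 1/148)*(-2 + 10*(-1 + 1)) = -763*(-2 + 10*0)/7548 = -763*(-2 + 0)/7548 = -763/7548*(-2) = 763/3774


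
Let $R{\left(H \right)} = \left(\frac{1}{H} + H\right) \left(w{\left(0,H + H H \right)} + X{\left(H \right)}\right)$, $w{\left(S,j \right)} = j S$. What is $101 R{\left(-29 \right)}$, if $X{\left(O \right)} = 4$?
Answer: $- \frac{340168}{29} \approx -11730.0$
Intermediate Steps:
$w{\left(S,j \right)} = S j$
$R{\left(H \right)} = 4 H + \frac{4}{H}$ ($R{\left(H \right)} = \left(\frac{1}{H} + H\right) \left(0 \left(H + H H\right) + 4\right) = \left(H + \frac{1}{H}\right) \left(0 \left(H + H^{2}\right) + 4\right) = \left(H + \frac{1}{H}\right) \left(0 + 4\right) = \left(H + \frac{1}{H}\right) 4 = 4 H + \frac{4}{H}$)
$101 R{\left(-29 \right)} = 101 \left(4 \left(-29\right) + \frac{4}{-29}\right) = 101 \left(-116 + 4 \left(- \frac{1}{29}\right)\right) = 101 \left(-116 - \frac{4}{29}\right) = 101 \left(- \frac{3368}{29}\right) = - \frac{340168}{29}$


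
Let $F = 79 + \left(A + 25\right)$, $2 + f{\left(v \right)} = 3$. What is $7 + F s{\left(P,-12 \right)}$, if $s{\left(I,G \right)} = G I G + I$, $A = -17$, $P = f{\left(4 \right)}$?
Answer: $12622$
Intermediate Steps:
$f{\left(v \right)} = 1$ ($f{\left(v \right)} = -2 + 3 = 1$)
$P = 1$
$s{\left(I,G \right)} = I + I G^{2}$ ($s{\left(I,G \right)} = I G^{2} + I = I + I G^{2}$)
$F = 87$ ($F = 79 + \left(-17 + 25\right) = 79 + 8 = 87$)
$7 + F s{\left(P,-12 \right)} = 7 + 87 \cdot 1 \left(1 + \left(-12\right)^{2}\right) = 7 + 87 \cdot 1 \left(1 + 144\right) = 7 + 87 \cdot 1 \cdot 145 = 7 + 87 \cdot 145 = 7 + 12615 = 12622$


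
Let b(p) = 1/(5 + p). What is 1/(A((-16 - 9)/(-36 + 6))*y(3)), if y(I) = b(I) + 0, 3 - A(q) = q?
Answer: 48/13 ≈ 3.6923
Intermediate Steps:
A(q) = 3 - q
y(I) = 1/(5 + I) (y(I) = 1/(5 + I) + 0 = 1/(5 + I))
1/(A((-16 - 9)/(-36 + 6))*y(3)) = 1/((3 - (-16 - 9)/(-36 + 6))/(5 + 3)) = 1/((3 - (-25)/(-30))/8) = 1/((3 - (-25)*(-1)/30)*(⅛)) = 1/((3 - 1*⅚)*(⅛)) = 1/((3 - ⅚)*(⅛)) = 1/((13/6)*(⅛)) = 1/(13/48) = 48/13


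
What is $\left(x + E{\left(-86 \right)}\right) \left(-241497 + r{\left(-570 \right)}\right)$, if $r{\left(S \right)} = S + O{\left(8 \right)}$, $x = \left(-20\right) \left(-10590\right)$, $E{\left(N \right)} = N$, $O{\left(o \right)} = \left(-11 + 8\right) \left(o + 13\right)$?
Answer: $-51262310820$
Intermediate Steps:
$O{\left(o \right)} = -39 - 3 o$ ($O{\left(o \right)} = - 3 \left(13 + o\right) = -39 - 3 o$)
$x = 211800$
$r{\left(S \right)} = -63 + S$ ($r{\left(S \right)} = S - 63 = -63 + S$)
$\left(x + E{\left(-86 \right)}\right) \left(-241497 + r{\left(-570 \right)}\right) = \left(211800 - 86\right) \left(-241497 - 633\right) = 211714 \left(-241497 - 633\right) = 211714 \left(-242130\right) = -51262310820$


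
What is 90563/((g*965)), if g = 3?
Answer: 90563/2895 ≈ 31.283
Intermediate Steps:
90563/((g*965)) = 90563/((3*965)) = 90563/2895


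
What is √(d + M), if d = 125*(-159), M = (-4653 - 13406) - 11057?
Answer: I*√48991 ≈ 221.34*I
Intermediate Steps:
M = -29116 (M = -18059 - 11057 = -29116)
d = -19875
√(d + M) = √(-19875 - 29116) = √(-48991) = I*√48991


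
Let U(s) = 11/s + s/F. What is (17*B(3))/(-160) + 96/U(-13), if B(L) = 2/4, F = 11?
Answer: -439789/9280 ≈ -47.391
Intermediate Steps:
B(L) = ½ (B(L) = 2*(¼) = ½)
U(s) = 11/s + s/11
(17*B(3))/(-160) + 96/U(-13) = (17*(½))/(-160) + 96/(11/(-13) + (1/11)*(-13)) = (17/2)*(-1/160) + 96/(11*(-1/13) - 13/11) = -17/320 + 96/(-11/13 - 13/11) = -17/320 + 96/(-290/143) = -17/320 + 96*(-143/290) = -17/320 - 6864/145 = -439789/9280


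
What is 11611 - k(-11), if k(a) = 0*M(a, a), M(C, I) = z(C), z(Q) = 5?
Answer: 11611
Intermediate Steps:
M(C, I) = 5
k(a) = 0 (k(a) = 0*5 = 0)
11611 - k(-11) = 11611 - 1*0 = 11611 + 0 = 11611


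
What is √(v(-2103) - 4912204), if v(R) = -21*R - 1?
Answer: I*√4868042 ≈ 2206.4*I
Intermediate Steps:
v(R) = -1 - 21*R
√(v(-2103) - 4912204) = √((-1 - 21*(-2103)) - 4912204) = √((-1 + 44163) - 4912204) = √(44162 - 4912204) = √(-4868042) = I*√4868042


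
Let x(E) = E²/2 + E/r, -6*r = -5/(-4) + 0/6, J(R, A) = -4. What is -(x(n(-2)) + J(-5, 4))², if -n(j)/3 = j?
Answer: -5476/25 ≈ -219.04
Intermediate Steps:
r = -5/24 (r = -(-5/(-4) + 0/6)/6 = -(-5*(-¼) + 0*(⅙))/6 = -(5/4 + 0)/6 = -⅙*5/4 = -5/24 ≈ -0.20833)
n(j) = -3*j
x(E) = E²/2 - 24*E/5 (x(E) = E²/2 + E/(-5/24) = E²*(½) + E*(-24/5) = E²/2 - 24*E/5)
-(x(n(-2)) + J(-5, 4))² = -((-3*(-2))*(-48 + 5*(-3*(-2)))/10 - 4)² = -((⅒)*6*(-48 + 5*6) - 4)² = -((⅒)*6*(-48 + 30) - 4)² = -((⅒)*6*(-18) - 4)² = -(-54/5 - 4)² = -(-74/5)² = -1*5476/25 = -5476/25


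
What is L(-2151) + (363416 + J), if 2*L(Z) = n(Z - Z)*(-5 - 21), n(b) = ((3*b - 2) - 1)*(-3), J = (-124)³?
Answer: -1543325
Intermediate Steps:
J = -1906624
n(b) = 9 - 9*b (n(b) = ((-2 + 3*b) - 1)*(-3) = (-3 + 3*b)*(-3) = 9 - 9*b)
L(Z) = -117 (L(Z) = ((9 - 9*(Z - Z))*(-5 - 21))/2 = ((9 - 9*0)*(-26))/2 = ((9 + 0)*(-26))/2 = (9*(-26))/2 = (½)*(-234) = -117)
L(-2151) + (363416 + J) = -117 + (363416 - 1906624) = -117 - 1543208 = -1543325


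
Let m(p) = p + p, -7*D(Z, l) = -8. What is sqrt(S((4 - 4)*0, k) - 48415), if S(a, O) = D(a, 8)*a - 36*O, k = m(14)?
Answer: I*sqrt(49423) ≈ 222.31*I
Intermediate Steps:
D(Z, l) = 8/7 (D(Z, l) = -1/7*(-8) = 8/7)
m(p) = 2*p
k = 28 (k = 2*14 = 28)
S(a, O) = -36*O + 8*a/7 (S(a, O) = 8*a/7 - 36*O = -36*O + 8*a/7)
sqrt(S((4 - 4)*0, k) - 48415) = sqrt((-36*28 + 8*((4 - 4)*0)/7) - 48415) = sqrt((-1008 + 8*(0*0)/7) - 48415) = sqrt((-1008 + (8/7)*0) - 48415) = sqrt((-1008 + 0) - 48415) = sqrt(-1008 - 48415) = sqrt(-49423) = I*sqrt(49423)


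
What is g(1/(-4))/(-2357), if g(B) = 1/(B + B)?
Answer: 2/2357 ≈ 0.00084854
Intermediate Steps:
g(B) = 1/(2*B)
g(1/(-4))/(-2357) = (1/(2*(1/(-4))))/(-2357) = (1/(2*(-¼)))*(-1/2357) = ((½)*(-4))*(-1/2357) = -2*(-1/2357) = 2/2357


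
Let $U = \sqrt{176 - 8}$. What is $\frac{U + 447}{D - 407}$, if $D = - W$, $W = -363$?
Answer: $- \frac{447}{44} - \frac{\sqrt{42}}{22} \approx -10.454$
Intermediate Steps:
$D = 363$ ($D = \left(-1\right) \left(-363\right) = 363$)
$U = 2 \sqrt{42}$ ($U = \sqrt{176 - 8} = \sqrt{168} = 2 \sqrt{42} \approx 12.961$)
$\frac{U + 447}{D - 407} = \frac{2 \sqrt{42} + 447}{363 - 407} = \frac{447 + 2 \sqrt{42}}{-44} = \left(447 + 2 \sqrt{42}\right) \left(- \frac{1}{44}\right) = - \frac{447}{44} - \frac{\sqrt{42}}{22}$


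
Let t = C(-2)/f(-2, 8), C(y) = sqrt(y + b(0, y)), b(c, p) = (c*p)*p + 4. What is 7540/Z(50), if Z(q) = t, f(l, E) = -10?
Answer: -37700*sqrt(2) ≈ -53316.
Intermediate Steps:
b(c, p) = 4 + c*p**2 (b(c, p) = c*p**2 + 4 = 4 + c*p**2)
C(y) = sqrt(4 + y) (C(y) = sqrt(y + (4 + 0*y**2)) = sqrt(y + (4 + 0)) = sqrt(y + 4) = sqrt(4 + y))
t = -sqrt(2)/10 (t = sqrt(4 - 2)/(-10) = sqrt(2)*(-1/10) = -sqrt(2)/10 ≈ -0.14142)
Z(q) = -sqrt(2)/10
7540/Z(50) = 7540/((-sqrt(2)/10)) = 7540*(-5*sqrt(2)) = -37700*sqrt(2)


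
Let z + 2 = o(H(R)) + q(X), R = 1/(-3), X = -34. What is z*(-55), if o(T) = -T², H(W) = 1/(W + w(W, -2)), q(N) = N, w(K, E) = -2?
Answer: 97515/49 ≈ 1990.1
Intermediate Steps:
R = -⅓ ≈ -0.33333
H(W) = 1/(-2 + W) (H(W) = 1/(W - 2) = 1/(-2 + W))
z = -1773/49 (z = -2 + (-(1/(-2 - ⅓))² - 34) = -2 + (-(1/(-7/3))² - 34) = -2 + (-(-3/7)² - 34) = -2 + (-1*9/49 - 34) = -2 + (-9/49 - 34) = -2 - 1675/49 = -1773/49 ≈ -36.184)
z*(-55) = -1773/49*(-55) = 97515/49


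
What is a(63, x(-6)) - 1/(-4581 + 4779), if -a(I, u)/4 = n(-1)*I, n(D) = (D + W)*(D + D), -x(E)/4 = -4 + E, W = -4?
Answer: -498961/198 ≈ -2520.0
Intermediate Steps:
x(E) = 16 - 4*E (x(E) = -4*(-4 + E) = 16 - 4*E)
n(D) = 2*D*(-4 + D) (n(D) = (D - 4)*(D + D) = (-4 + D)*(2*D) = 2*D*(-4 + D))
a(I, u) = -40*I (a(I, u) = -4*2*(-1)*(-4 - 1)*I = -4*2*(-1)*(-5)*I = -40*I)
a(63, x(-6)) - 1/(-4581 + 4779) = -40*63 - 1/(-4581 + 4779) = -2520 - 1/198 = -498961/198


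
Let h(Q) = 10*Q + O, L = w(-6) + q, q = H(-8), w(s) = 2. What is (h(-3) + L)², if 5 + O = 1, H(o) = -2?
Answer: 1156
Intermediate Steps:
O = -4 (O = -5 + 1 = -4)
q = -2
L = 0 (L = 2 - 2 = 0)
h(Q) = -4 + 10*Q (h(Q) = 10*Q - 4 = -4 + 10*Q)
(h(-3) + L)² = ((-4 + 10*(-3)) + 0)² = ((-4 - 30) + 0)² = (-34 + 0)² = (-34)² = 1156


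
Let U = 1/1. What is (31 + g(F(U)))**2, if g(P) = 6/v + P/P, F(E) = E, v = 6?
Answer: 1089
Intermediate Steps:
U = 1 (U = 1*1 = 1)
g(P) = 2 (g(P) = 6/6 + P/P = 6*(1/6) + 1 = 1 + 1 = 2)
(31 + g(F(U)))**2 = (31 + 2)**2 = 33**2 = 1089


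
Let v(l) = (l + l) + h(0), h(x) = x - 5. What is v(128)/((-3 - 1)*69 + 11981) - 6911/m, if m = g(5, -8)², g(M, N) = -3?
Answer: -80890996/105345 ≈ -767.87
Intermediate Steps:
h(x) = -5 + x
v(l) = -5 + 2*l (v(l) = (l + l) + (-5 + 0) = 2*l - 5 = -5 + 2*l)
m = 9 (m = (-3)² = 9)
v(128)/((-3 - 1)*69 + 11981) - 6911/m = (-5 + 2*128)/((-3 - 1)*69 + 11981) - 6911/9 = (-5 + 256)/(-4*69 + 11981) - 6911*⅑ = 251/(-276 + 11981) - 6911/9 = 251/11705 - 6911/9 = -80890996/105345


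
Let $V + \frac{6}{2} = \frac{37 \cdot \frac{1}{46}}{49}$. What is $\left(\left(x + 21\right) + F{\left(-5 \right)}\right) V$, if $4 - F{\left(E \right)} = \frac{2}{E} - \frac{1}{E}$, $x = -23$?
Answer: $- \frac{14795}{2254} \approx -6.5639$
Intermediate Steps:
$F{\left(E \right)} = 4 - \frac{1}{E}$ ($F{\left(E \right)} = 4 - \left(\frac{2}{E} - \frac{1}{E}\right) = 4 - \frac{1}{E}$)
$V = - \frac{6725}{2254}$ ($V = -3 + \frac{37 \cdot \frac{1}{46}}{49} = -3 + 37 \cdot \frac{1}{46} \cdot \frac{1}{49} = -3 + \frac{37}{46} \cdot \frac{1}{49} = -3 + \frac{37}{2254} = - \frac{6725}{2254} \approx -2.9836$)
$\left(\left(x + 21\right) + F{\left(-5 \right)}\right) V = \left(\left(-23 + 21\right) + \left(4 - \frac{1}{-5}\right)\right) \left(- \frac{6725}{2254}\right) = \left(-2 + \left(4 - - \frac{1}{5}\right)\right) \left(- \frac{6725}{2254}\right) = \left(-2 + \left(4 + \frac{1}{5}\right)\right) \left(- \frac{6725}{2254}\right) = \left(-2 + \frac{21}{5}\right) \left(- \frac{6725}{2254}\right) = \frac{11}{5} \left(- \frac{6725}{2254}\right) = - \frac{14795}{2254}$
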